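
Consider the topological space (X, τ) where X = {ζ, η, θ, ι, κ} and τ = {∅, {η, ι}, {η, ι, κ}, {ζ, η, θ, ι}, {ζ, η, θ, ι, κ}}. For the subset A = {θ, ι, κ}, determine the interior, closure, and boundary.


int(A) = ∅, cl(A) = {ζ, η, θ, ι, κ}, ∂A = {ζ, η, θ, ι, κ}.

Closed sets in (X, τ) are complements of opens:
  closed(X, τ) = {∅, {κ}, {ζ, θ}, {ζ, θ, κ}, {ζ, η, θ, ι, κ}}.
int(A) = ⋃ {U ∈ τ : U ⊆ A}. Opens contained in A: ∅.
Taking the union of these: int(A) = ∅.
cl(A) = ⋂ {C closed : A ⊆ C}. Closed sets containing A: {ζ, η, θ, ι, κ}.
Intersecting these: cl(A) = {ζ, η, θ, ι, κ}.
∂A = cl(A) ∖ int(A) = {ζ, η, θ, ι, κ} ∖ ∅ = {ζ, η, θ, ι, κ}.


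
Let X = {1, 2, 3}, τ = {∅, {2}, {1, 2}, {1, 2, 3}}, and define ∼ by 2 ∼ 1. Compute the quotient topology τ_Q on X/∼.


X/∼ = {[1=2], [3]}; |τ_Q| = 3.

Equivalence classes: [1=2], [3].
Quotient map π: X → X/∼ sends 1 ↦ [1=2], 2 ↦ [1=2], 3 ↦ [3].
For each subset V ⊆ X/∼, compute π^{-1}(V) ⊆ X and check whether π^{-1}(V) ∈ τ. V is open in τ_Q iff π^{-1}(V) ∈ τ.
  V = {}: π^{-1}(V) = ∅ ∈ τ ✓.
  V = {[1=2]}: π^{-1}(V) = {1, 2} ∈ τ ✓.
  V = {[3]}: π^{-1}(V) = {3} ∉ τ ✗.
  V = {[1=2], [3]}: π^{-1}(V) = {1, 2, 3} ∈ τ ✓.
Open sets in the quotient: τ_Q = {{}, {[1=2]}, {[1=2], [3]}} (3 elements).


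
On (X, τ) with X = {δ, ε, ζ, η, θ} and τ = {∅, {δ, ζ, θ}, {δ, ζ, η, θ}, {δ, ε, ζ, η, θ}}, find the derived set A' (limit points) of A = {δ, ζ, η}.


A' = {δ, ε, ζ, η, θ}

For each x ∈ X, list the open sets U ∈ τ with x ∈ U, then check whether U ∩ (A ∖ {x}) ≠ ∅ for every such U.
  x = δ: opens ∋ x are {δ, ζ, θ}, {δ, ζ, η, θ}, {δ, ε, ζ, η, θ}; each meets A ∖ {δ}, so x IS a limit point.
  x = ε: opens ∋ x are {δ, ε, ζ, η, θ}; each meets A ∖ {ε}, so x IS a limit point.
  x = ζ: opens ∋ x are {δ, ζ, θ}, {δ, ζ, η, θ}, {δ, ε, ζ, η, θ}; each meets A ∖ {ζ}, so x IS a limit point.
  x = η: opens ∋ x are {δ, ζ, η, θ}, {δ, ε, ζ, η, θ}; each meets A ∖ {η}, so x IS a limit point.
  x = θ: opens ∋ x are {δ, ζ, θ}, {δ, ζ, η, θ}, {δ, ε, ζ, η, θ}; each meets A ∖ {θ}, so x IS a limit point.
Collecting: A' = {δ, ε, ζ, η, θ}.


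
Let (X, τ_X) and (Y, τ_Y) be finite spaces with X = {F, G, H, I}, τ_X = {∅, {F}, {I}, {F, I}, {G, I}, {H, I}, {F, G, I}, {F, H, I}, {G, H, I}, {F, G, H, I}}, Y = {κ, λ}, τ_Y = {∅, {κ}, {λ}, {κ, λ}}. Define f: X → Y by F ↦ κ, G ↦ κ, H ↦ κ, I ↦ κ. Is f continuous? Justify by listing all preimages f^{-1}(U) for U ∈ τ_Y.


f IS continuous.

Compute f^{-1}(U) for each U ∈ τ_Y:
  U = ∅: f^{-1}(U) = ∅ ∈ τ_X ✓.
  U = {κ}: f^{-1}(U) = {F, G, H, I} ∈ τ_X ✓.
  U = {λ}: f^{-1}(U) = ∅ ∈ τ_X ✓.
  U = {κ, λ}: f^{-1}(U) = {F, G, H, I} ∈ τ_X ✓.
Every preimage lies in τ_X, so f IS continuous.


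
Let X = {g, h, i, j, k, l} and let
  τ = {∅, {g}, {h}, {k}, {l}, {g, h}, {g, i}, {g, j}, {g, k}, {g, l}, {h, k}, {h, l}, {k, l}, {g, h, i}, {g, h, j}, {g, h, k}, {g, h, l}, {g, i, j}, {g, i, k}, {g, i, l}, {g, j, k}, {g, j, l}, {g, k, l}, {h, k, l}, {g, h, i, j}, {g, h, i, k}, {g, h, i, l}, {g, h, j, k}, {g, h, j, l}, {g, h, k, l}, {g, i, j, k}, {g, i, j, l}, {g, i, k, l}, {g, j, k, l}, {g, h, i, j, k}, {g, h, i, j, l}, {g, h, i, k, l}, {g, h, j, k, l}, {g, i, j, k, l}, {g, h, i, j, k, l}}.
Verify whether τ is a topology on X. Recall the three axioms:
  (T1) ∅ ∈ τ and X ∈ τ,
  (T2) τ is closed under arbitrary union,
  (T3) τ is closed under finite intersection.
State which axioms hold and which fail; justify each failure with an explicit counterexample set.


τ IS a topology on X.

Axiom (T1): ∅ ∈ τ? Yes; X ∈ τ? Yes.
Axiom (T2/T3): check pairwise unions and intersections of members of τ.
All pairwise intersections and unions checked — each lies in τ. Therefore τ satisfies (T1), (T2), (T3): it IS a topology on X.


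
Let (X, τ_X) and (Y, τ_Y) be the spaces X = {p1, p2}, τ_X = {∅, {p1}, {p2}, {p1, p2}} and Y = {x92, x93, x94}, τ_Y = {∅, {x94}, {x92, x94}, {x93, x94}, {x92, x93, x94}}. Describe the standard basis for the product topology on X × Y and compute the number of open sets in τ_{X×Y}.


Basis B = {∅ × ∅, {p1} × {x94}, {p2} × {x94}, {p1} × {x92, x94}, {p1} × {x93, x94}, {p1, p2} × {x94}, {p2} × {x92, x94}, {p2} × {x93, x94}, {p1} × {x92, x93, x94}, {p2} × {x92, x93, x94}, {p1, p2} × {x92, x94}, {p1, p2} × {x93, x94}, {p1, p2} × {x92, x93, x94}}; |τ_{X×Y}| = 25.

Enumerate products U × V with U ∈ τ_X, V ∈ τ_Y (deduplicated):
  ∅ × ∅ = {} (∅)
  {p1} × {x94} = {(p1,x94)}
  {p2} × {x94} = {(p2,x94)}
  {p1} × {x92, x94} = {(p1,x92), (p1,x94)}
  {p1} × {x93, x94} = {(p1,x93), (p1,x94)}
  {p1, p2} × {x94} = {(p1,x94), (p2,x94)}
  {p2} × {x92, x94} = {(p2,x92), (p2,x94)}
  {p2} × {x93, x94} = {(p2,x93), (p2,x94)}
  {p1} × {x92, x93, x94} = {(p1,x92), (p1,x93), (p1,x94)}
  {p2} × {x92, x93, x94} = {(p2,x92), (p2,x93), (p2,x94)}
  {p1, p2} × {x92, x94} = {(p1,x92), (p1,x94), (p2,x92), (p2,x94)}
  {p1, p2} × {x93, x94} = {(p1,x93), (p1,x94), (p2,x93), (p2,x94)}
  {p1, p2} × {x92, x93, x94} = {(p1,x92), (p1,x93), (p1,x94), (p2,x92), (p2,x93), (p2,x94)}
These 13 distinct sets form the basis B.
Close under arbitrary unions to get τ_{X×Y}; counting gives |τ_{X×Y}| = 25.


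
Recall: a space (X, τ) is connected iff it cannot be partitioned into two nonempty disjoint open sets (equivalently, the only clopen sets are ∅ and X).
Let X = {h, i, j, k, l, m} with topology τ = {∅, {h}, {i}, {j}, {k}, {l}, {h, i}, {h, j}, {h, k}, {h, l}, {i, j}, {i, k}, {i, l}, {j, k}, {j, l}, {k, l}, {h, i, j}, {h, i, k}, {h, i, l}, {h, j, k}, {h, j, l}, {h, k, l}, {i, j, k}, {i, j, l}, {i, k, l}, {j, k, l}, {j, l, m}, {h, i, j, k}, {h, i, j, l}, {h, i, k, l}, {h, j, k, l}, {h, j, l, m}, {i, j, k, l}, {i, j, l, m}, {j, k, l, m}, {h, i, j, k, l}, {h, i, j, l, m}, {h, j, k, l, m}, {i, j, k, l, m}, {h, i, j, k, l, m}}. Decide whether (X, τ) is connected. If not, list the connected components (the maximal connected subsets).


(X, τ) is disconnected; components = [{h}, {i}, {k}, {j, l, m}].

Find clopen sets (U ∈ τ with X ∖ U ∈ τ):
  U = ∅, X ∖ U = {h, i, j, k, l, m} — both open, so U is clopen.
  U = {h}, X ∖ U = {i, j, k, l, m} — both open, so U is clopen.
  U = {i}, X ∖ U = {h, j, k, l, m} — both open, so U is clopen.
  U = {k}, X ∖ U = {h, i, j, l, m} — both open, so U is clopen.
  U = {h, i}, X ∖ U = {j, k, l, m} — both open, so U is clopen.
  U = {h, k}, X ∖ U = {i, j, l, m} — both open, so U is clopen.
  U = {i, k}, X ∖ U = {h, j, l, m} — both open, so U is clopen.
  U = {h, i, k}, X ∖ U = {j, l, m} — both open, so U is clopen.
  U = {j, l, m}, X ∖ U = {h, i, k} — both open, so U is clopen.
  U = {h, j, l, m}, X ∖ U = {i, k} — both open, so U is clopen.
  U = {i, j, l, m}, X ∖ U = {h, k} — both open, so U is clopen.
  U = {j, k, l, m}, X ∖ U = {h, i} — both open, so U is clopen.
  U = {h, i, j, l, m}, X ∖ U = {k} — both open, so U is clopen.
  U = {h, j, k, l, m}, X ∖ U = {i} — both open, so U is clopen.
  U = {i, j, k, l, m}, X ∖ U = {h} — both open, so U is clopen.
  U = {h, i, j, k, l, m}, X ∖ U = ∅ — both open, so U is clopen.
Nontrivial clopen(s) exist: e.g. {i, j, l, m}. So (X, τ) is disconnected.
Compute connected components by grouping points that agree on all clopens:
  component: {h}
  component: {i}
  component: {k}
  component: {j, l, m}


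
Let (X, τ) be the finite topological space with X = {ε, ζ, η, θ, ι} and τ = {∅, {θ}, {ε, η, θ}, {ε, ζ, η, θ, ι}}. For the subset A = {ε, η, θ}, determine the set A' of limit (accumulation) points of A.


A' = {ε, ζ, η, ι}

For each x ∈ X, list the open sets U ∈ τ with x ∈ U, then check whether U ∩ (A ∖ {x}) ≠ ∅ for every such U.
  x = ε: opens ∋ x are {ε, η, θ}, {ε, ζ, η, θ, ι}; each meets A ∖ {ε}, so x IS a limit point.
  x = ζ: opens ∋ x are {ε, ζ, η, θ, ι}; each meets A ∖ {ζ}, so x IS a limit point.
  x = η: opens ∋ x are {ε, η, θ}, {ε, ζ, η, θ, ι}; each meets A ∖ {η}, so x IS a limit point.
  x = θ: open {θ} ∋ x has {θ} ∩ (A ∖ {θ}) = ∅, so x is NOT a limit point.
  x = ι: opens ∋ x are {ε, ζ, η, θ, ι}; each meets A ∖ {ι}, so x IS a limit point.
Collecting: A' = {ε, ζ, η, ι}.


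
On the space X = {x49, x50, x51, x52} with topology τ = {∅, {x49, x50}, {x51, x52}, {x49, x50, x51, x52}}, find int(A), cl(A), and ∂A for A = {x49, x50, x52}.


int(A) = {x49, x50}, cl(A) = {x49, x50, x51, x52}, ∂A = {x51, x52}.

Closed sets in (X, τ) are complements of opens:
  closed(X, τ) = {∅, {x49, x50}, {x51, x52}, {x49, x50, x51, x52}}.
int(A) = ⋃ {U ∈ τ : U ⊆ A}. Opens contained in A: ∅, {x49, x50}.
Taking the union of these: int(A) = {x49, x50}.
cl(A) = ⋂ {C closed : A ⊆ C}. Closed sets containing A: {x49, x50, x51, x52}.
Intersecting these: cl(A) = {x49, x50, x51, x52}.
∂A = cl(A) ∖ int(A) = {x49, x50, x51, x52} ∖ {x49, x50} = {x51, x52}.


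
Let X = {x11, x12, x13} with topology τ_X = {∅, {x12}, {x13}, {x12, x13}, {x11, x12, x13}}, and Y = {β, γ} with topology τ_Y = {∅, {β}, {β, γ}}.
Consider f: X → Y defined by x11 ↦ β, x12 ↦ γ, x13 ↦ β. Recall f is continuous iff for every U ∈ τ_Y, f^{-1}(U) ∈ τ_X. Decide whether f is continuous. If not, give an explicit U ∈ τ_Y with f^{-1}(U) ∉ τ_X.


f is NOT continuous.

Compute f^{-1}(U) for each U ∈ τ_Y:
  U = ∅: f^{-1}(U) = ∅ ∈ τ_X ✓.
  U = {β}: f^{-1}(U) = {x11, x13} ∉ τ_X ✗.
  U = {β, γ}: f^{-1}(U) = {x11, x12, x13} ∈ τ_X ✓.
Found U = {β} with f^{-1}(U) = {x11, x13} not in τ_X. Therefore f is NOT continuous.


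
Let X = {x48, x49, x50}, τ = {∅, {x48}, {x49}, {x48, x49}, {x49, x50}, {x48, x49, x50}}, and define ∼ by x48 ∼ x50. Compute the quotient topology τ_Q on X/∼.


X/∼ = {[x48=x50], [x49]}; |τ_Q| = 3.

Equivalence classes: [x48=x50], [x49].
Quotient map π: X → X/∼ sends x48 ↦ [x48=x50], x49 ↦ [x49], x50 ↦ [x48=x50].
For each subset V ⊆ X/∼, compute π^{-1}(V) ⊆ X and check whether π^{-1}(V) ∈ τ. V is open in τ_Q iff π^{-1}(V) ∈ τ.
  V = {}: π^{-1}(V) = ∅ ∈ τ ✓.
  V = {[x48=x50]}: π^{-1}(V) = {x48, x50} ∉ τ ✗.
  V = {[x49]}: π^{-1}(V) = {x49} ∈ τ ✓.
  V = {[x48=x50], [x49]}: π^{-1}(V) = {x48, x49, x50} ∈ τ ✓.
Open sets in the quotient: τ_Q = {{}, {[x49]}, {[x48=x50], [x49]}} (3 elements).


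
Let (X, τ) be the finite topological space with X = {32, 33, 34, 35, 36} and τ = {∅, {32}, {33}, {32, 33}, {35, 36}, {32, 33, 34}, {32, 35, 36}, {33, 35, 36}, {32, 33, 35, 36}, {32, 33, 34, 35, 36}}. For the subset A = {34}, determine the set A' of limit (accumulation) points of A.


A' = ∅

For each x ∈ X, list the open sets U ∈ τ with x ∈ U, then check whether U ∩ (A ∖ {x}) ≠ ∅ for every such U.
  x = 32: open {32} ∋ x has {32} ∩ (A ∖ {32}) = ∅, so x is NOT a limit point.
  x = 33: open {33} ∋ x has {33} ∩ (A ∖ {33}) = ∅, so x is NOT a limit point.
  x = 34: open {32, 33, 34} ∋ x has {32, 33, 34} ∩ (A ∖ {34}) = ∅, so x is NOT a limit point.
  x = 35: open {35, 36} ∋ x has {35, 36} ∩ (A ∖ {35}) = ∅, so x is NOT a limit point.
  x = 36: open {35, 36} ∋ x has {35, 36} ∩ (A ∖ {36}) = ∅, so x is NOT a limit point.
Collecting: A' = ∅.


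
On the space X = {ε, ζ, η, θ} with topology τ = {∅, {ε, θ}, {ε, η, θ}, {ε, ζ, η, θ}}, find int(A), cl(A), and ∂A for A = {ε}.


int(A) = ∅, cl(A) = {ε, ζ, η, θ}, ∂A = {ε, ζ, η, θ}.

Closed sets in (X, τ) are complements of opens:
  closed(X, τ) = {∅, {ζ}, {ζ, η}, {ε, ζ, η, θ}}.
int(A) = ⋃ {U ∈ τ : U ⊆ A}. Opens contained in A: ∅.
Taking the union of these: int(A) = ∅.
cl(A) = ⋂ {C closed : A ⊆ C}. Closed sets containing A: {ε, ζ, η, θ}.
Intersecting these: cl(A) = {ε, ζ, η, θ}.
∂A = cl(A) ∖ int(A) = {ε, ζ, η, θ} ∖ ∅ = {ε, ζ, η, θ}.


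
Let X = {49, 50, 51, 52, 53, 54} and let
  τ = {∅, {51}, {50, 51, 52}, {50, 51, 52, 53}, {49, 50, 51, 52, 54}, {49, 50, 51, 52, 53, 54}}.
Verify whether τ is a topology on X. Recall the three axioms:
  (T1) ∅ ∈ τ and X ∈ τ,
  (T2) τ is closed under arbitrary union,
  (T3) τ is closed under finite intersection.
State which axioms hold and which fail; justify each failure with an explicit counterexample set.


τ IS a topology on X.

Axiom (T1): ∅ ∈ τ? Yes; X ∈ τ? Yes.
Axiom (T2/T3): check pairwise unions and intersections of members of τ.
All pairwise intersections and unions checked — each lies in τ. Therefore τ satisfies (T1), (T2), (T3): it IS a topology on X.


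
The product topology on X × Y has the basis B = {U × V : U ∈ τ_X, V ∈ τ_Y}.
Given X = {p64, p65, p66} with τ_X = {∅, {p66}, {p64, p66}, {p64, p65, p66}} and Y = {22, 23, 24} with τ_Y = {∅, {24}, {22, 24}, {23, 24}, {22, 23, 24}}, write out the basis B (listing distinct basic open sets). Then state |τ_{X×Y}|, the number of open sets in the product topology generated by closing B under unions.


Basis B = {∅ × ∅, {p66} × {24}, {p64, p66} × {24}, {p66} × {22, 24}, {p66} × {23, 24}, {p64, p65, p66} × {24}, {p66} × {22, 23, 24}, {p64, p66} × {22, 24}, {p64, p66} × {23, 24}, {p64, p66} × {22, 23, 24}, {p64, p65, p66} × {22, 24}, {p64, p65, p66} × {23, 24}, {p64, p65, p66} × {22, 23, 24}}; |τ_{X×Y}| = 30.

Enumerate products U × V with U ∈ τ_X, V ∈ τ_Y (deduplicated):
  ∅ × ∅ = {} (∅)
  {p66} × {24} = {(p66,24)}
  {p64, p66} × {24} = {(p64,24), (p66,24)}
  {p66} × {22, 24} = {(p66,22), (p66,24)}
  {p66} × {23, 24} = {(p66,23), (p66,24)}
  {p64, p65, p66} × {24} = {(p64,24), (p65,24), (p66,24)}
  {p66} × {22, 23, 24} = {(p66,22), (p66,23), (p66,24)}
  {p64, p66} × {22, 24} = {(p64,22), (p64,24), (p66,22), (p66,24)}
  {p64, p66} × {23, 24} = {(p64,23), (p64,24), (p66,23), (p66,24)}
  {p64, p66} × {22, 23, 24} = {(p64,22), (p64,23), (p64,24), (p66,22), (p66,23), (p66,24)}
  {p64, p65, p66} × {22, 24} = {(p64,22), (p64,24), (p65,22), (p65,24), (p66,22), (p66,24)}
  {p64, p65, p66} × {23, 24} = {(p64,23), (p64,24), (p65,23), (p65,24), (p66,23), (p66,24)}
  {p64, p65, p66} × {22, 23, 24} = {(p64,22), (p64,23), (p64,24), (p65,22), (p65,23), (p65,24), (p66,22), (p66,23), (p66,24)}
These 13 distinct sets form the basis B.
Close under arbitrary unions to get τ_{X×Y}; counting gives |τ_{X×Y}| = 30.


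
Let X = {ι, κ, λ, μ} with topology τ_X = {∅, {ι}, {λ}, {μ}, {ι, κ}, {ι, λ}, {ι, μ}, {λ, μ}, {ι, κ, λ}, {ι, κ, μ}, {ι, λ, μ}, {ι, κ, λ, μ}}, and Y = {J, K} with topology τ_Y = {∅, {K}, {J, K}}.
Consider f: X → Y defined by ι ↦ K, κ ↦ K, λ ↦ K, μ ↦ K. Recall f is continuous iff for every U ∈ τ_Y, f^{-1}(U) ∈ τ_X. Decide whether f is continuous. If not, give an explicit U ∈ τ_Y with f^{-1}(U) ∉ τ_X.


f IS continuous.

Compute f^{-1}(U) for each U ∈ τ_Y:
  U = ∅: f^{-1}(U) = ∅ ∈ τ_X ✓.
  U = {K}: f^{-1}(U) = {ι, κ, λ, μ} ∈ τ_X ✓.
  U = {J, K}: f^{-1}(U) = {ι, κ, λ, μ} ∈ τ_X ✓.
Every preimage lies in τ_X, so f IS continuous.


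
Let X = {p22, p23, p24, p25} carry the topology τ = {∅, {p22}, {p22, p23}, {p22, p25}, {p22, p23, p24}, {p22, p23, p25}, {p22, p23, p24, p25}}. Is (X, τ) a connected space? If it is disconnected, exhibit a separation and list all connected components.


(X, τ) is connected.

Find clopen sets (U ∈ τ with X ∖ U ∈ τ):
  U = ∅, X ∖ U = {p22, p23, p24, p25} — both open, so U is clopen.
  U = {p22, p23, p24, p25}, X ∖ U = ∅ — both open, so U is clopen.
Only trivial clopens (∅ and X) exist, so (X, τ) is connected.
Compute connected components by grouping points that agree on all clopens:
  component: {p22, p23, p24, p25}


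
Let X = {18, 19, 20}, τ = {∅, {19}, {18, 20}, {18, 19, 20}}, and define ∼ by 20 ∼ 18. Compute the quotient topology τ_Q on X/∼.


X/∼ = {[18=20], [19]}; |τ_Q| = 4.

Equivalence classes: [18=20], [19].
Quotient map π: X → X/∼ sends 18 ↦ [18=20], 19 ↦ [19], 20 ↦ [18=20].
For each subset V ⊆ X/∼, compute π^{-1}(V) ⊆ X and check whether π^{-1}(V) ∈ τ. V is open in τ_Q iff π^{-1}(V) ∈ τ.
  V = {}: π^{-1}(V) = ∅ ∈ τ ✓.
  V = {[18=20]}: π^{-1}(V) = {18, 20} ∈ τ ✓.
  V = {[19]}: π^{-1}(V) = {19} ∈ τ ✓.
  V = {[18=20], [19]}: π^{-1}(V) = {18, 19, 20} ∈ τ ✓.
Open sets in the quotient: τ_Q = {{}, {[18=20]}, {[19]}, {[18=20], [19]}} (4 elements).


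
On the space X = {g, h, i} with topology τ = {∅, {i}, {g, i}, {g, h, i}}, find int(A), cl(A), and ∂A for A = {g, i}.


int(A) = {g, i}, cl(A) = {g, h, i}, ∂A = {h}.

Closed sets in (X, τ) are complements of opens:
  closed(X, τ) = {∅, {h}, {g, h}, {g, h, i}}.
int(A) = ⋃ {U ∈ τ : U ⊆ A}. Opens contained in A: ∅, {i}, {g, i}.
Taking the union of these: int(A) = {g, i}.
cl(A) = ⋂ {C closed : A ⊆ C}. Closed sets containing A: {g, h, i}.
Intersecting these: cl(A) = {g, h, i}.
∂A = cl(A) ∖ int(A) = {g, h, i} ∖ {g, i} = {h}.


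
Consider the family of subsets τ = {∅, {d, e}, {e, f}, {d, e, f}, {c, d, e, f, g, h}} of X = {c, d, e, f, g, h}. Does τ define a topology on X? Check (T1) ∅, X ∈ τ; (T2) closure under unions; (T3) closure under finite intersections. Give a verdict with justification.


τ is NOT a topology on X.

Axiom (T1): ∅ ∈ τ? Yes; X ∈ τ? Yes.
Axiom (T2/T3): check pairwise unions and intersections of members of τ.
Counterexample for (T3): {d, e} ∩ {e, f} = {e} ∉ τ. Therefore τ is NOT a topology.


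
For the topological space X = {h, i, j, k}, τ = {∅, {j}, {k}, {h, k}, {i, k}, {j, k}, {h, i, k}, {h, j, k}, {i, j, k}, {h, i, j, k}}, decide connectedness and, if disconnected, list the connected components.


(X, τ) is disconnected; components = [{j}, {h, i, k}].

Find clopen sets (U ∈ τ with X ∖ U ∈ τ):
  U = ∅, X ∖ U = {h, i, j, k} — both open, so U is clopen.
  U = {j}, X ∖ U = {h, i, k} — both open, so U is clopen.
  U = {h, i, k}, X ∖ U = {j} — both open, so U is clopen.
  U = {h, i, j, k}, X ∖ U = ∅ — both open, so U is clopen.
Nontrivial clopen(s) exist: e.g. {h, i, k}. So (X, τ) is disconnected.
Compute connected components by grouping points that agree on all clopens:
  component: {j}
  component: {h, i, k}


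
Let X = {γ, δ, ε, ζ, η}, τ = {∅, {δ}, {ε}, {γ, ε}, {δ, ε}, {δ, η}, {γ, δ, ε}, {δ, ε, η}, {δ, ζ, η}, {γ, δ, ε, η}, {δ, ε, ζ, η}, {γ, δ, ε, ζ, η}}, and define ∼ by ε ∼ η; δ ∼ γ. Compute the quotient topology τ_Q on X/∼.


X/∼ = {[γ=δ], [ε=η], [ζ]}; |τ_Q| = 3.

Equivalence classes: [γ=δ], [ε=η], [ζ].
Quotient map π: X → X/∼ sends γ ↦ [γ=δ], δ ↦ [γ=δ], ε ↦ [ε=η], ζ ↦ [ζ], η ↦ [ε=η].
For each subset V ⊆ X/∼, compute π^{-1}(V) ⊆ X and check whether π^{-1}(V) ∈ τ. V is open in τ_Q iff π^{-1}(V) ∈ τ.
  V = {}: π^{-1}(V) = ∅ ∈ τ ✓.
  V = {[γ=δ]}: π^{-1}(V) = {γ, δ} ∉ τ ✗.
  V = {[ε=η]}: π^{-1}(V) = {ε, η} ∉ τ ✗.
  V = {[γ=δ], [ε=η]}: π^{-1}(V) = {γ, δ, ε, η} ∈ τ ✓.
  V = {[ζ]}: π^{-1}(V) = {ζ} ∉ τ ✗.
  V = {[γ=δ], [ζ]}: π^{-1}(V) = {γ, δ, ζ} ∉ τ ✗.
  V = {[ε=η], [ζ]}: π^{-1}(V) = {ε, ζ, η} ∉ τ ✗.
  V = {[γ=δ], [ε=η], [ζ]}: π^{-1}(V) = {γ, δ, ε, ζ, η} ∈ τ ✓.
Open sets in the quotient: τ_Q = {{}, {[γ=δ], [ε=η]}, {[γ=δ], [ε=η], [ζ]}} (3 elements).


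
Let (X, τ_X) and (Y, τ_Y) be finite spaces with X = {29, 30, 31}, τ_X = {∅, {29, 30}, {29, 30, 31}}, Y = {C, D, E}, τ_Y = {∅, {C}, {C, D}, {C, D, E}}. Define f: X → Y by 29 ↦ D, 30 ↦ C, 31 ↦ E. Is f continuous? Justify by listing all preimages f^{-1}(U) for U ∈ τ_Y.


f is NOT continuous.

Compute f^{-1}(U) for each U ∈ τ_Y:
  U = ∅: f^{-1}(U) = ∅ ∈ τ_X ✓.
  U = {C}: f^{-1}(U) = {30} ∉ τ_X ✗.
  U = {C, D}: f^{-1}(U) = {29, 30} ∈ τ_X ✓.
  U = {C, D, E}: f^{-1}(U) = {29, 30, 31} ∈ τ_X ✓.
Found U = {C} with f^{-1}(U) = {30} not in τ_X. Therefore f is NOT continuous.


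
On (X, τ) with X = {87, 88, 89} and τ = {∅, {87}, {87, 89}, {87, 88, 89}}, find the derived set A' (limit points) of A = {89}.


A' = {88}

For each x ∈ X, list the open sets U ∈ τ with x ∈ U, then check whether U ∩ (A ∖ {x}) ≠ ∅ for every such U.
  x = 87: open {87} ∋ x has {87} ∩ (A ∖ {87}) = ∅, so x is NOT a limit point.
  x = 88: opens ∋ x are {87, 88, 89}; each meets A ∖ {88}, so x IS a limit point.
  x = 89: open {87, 89} ∋ x has {87, 89} ∩ (A ∖ {89}) = ∅, so x is NOT a limit point.
Collecting: A' = {88}.


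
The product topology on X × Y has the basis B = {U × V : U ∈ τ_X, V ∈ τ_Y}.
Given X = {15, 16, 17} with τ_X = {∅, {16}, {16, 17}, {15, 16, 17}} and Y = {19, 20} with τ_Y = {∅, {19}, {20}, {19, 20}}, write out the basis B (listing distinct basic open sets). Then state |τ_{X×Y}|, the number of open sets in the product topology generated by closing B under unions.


Basis B = {∅ × ∅, {16} × {19}, {16} × {20}, {16} × {19, 20}, {16, 17} × {19}, {16, 17} × {20}, {15, 16, 17} × {19}, {15, 16, 17} × {20}, {16, 17} × {19, 20}, {15, 16, 17} × {19, 20}}; |τ_{X×Y}| = 16.

Enumerate products U × V with U ∈ τ_X, V ∈ τ_Y (deduplicated):
  ∅ × ∅ = {} (∅)
  {16} × {19} = {(16,19)}
  {16} × {20} = {(16,20)}
  {16} × {19, 20} = {(16,19), (16,20)}
  {16, 17} × {19} = {(16,19), (17,19)}
  {16, 17} × {20} = {(16,20), (17,20)}
  {15, 16, 17} × {19} = {(15,19), (16,19), (17,19)}
  {15, 16, 17} × {20} = {(15,20), (16,20), (17,20)}
  {16, 17} × {19, 20} = {(16,19), (16,20), (17,19), (17,20)}
  {15, 16, 17} × {19, 20} = {(15,19), (15,20), (16,19), (16,20), (17,19), (17,20)}
These 10 distinct sets form the basis B.
Close under arbitrary unions to get τ_{X×Y}; counting gives |τ_{X×Y}| = 16.


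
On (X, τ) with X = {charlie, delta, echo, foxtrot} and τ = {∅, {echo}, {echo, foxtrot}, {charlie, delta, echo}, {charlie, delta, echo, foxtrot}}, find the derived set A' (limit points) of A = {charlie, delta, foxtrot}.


A' = {charlie, delta}

For each x ∈ X, list the open sets U ∈ τ with x ∈ U, then check whether U ∩ (A ∖ {x}) ≠ ∅ for every such U.
  x = charlie: opens ∋ x are {charlie, delta, echo}, {charlie, delta, echo, foxtrot}; each meets A ∖ {charlie}, so x IS a limit point.
  x = delta: opens ∋ x are {charlie, delta, echo}, {charlie, delta, echo, foxtrot}; each meets A ∖ {delta}, so x IS a limit point.
  x = echo: open {echo} ∋ x has {echo} ∩ (A ∖ {echo}) = ∅, so x is NOT a limit point.
  x = foxtrot: open {echo, foxtrot} ∋ x has {echo, foxtrot} ∩ (A ∖ {foxtrot}) = ∅, so x is NOT a limit point.
Collecting: A' = {charlie, delta}.


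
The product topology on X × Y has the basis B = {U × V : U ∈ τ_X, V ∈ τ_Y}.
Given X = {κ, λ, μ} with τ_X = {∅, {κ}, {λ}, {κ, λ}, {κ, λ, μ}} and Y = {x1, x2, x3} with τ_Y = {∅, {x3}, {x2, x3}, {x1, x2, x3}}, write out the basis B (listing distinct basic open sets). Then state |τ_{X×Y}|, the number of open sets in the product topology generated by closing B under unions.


Basis B = {∅ × ∅, {κ} × {x3}, {λ} × {x3}, {κ} × {x2, x3}, {κ, λ} × {x3}, {λ} × {x2, x3}, {κ} × {x1, x2, x3}, {κ, λ, μ} × {x3}, {λ} × {x1, x2, x3}, {κ, λ} × {x2, x3}, {κ, λ} × {x1, x2, x3}, {κ, λ, μ} × {x2, x3}, {κ, λ, μ} × {x1, x2, x3}}; |τ_{X×Y}| = 30.

Enumerate products U × V with U ∈ τ_X, V ∈ τ_Y (deduplicated):
  ∅ × ∅ = {} (∅)
  {κ} × {x3} = {(κ,x3)}
  {λ} × {x3} = {(λ,x3)}
  {κ} × {x2, x3} = {(κ,x2), (κ,x3)}
  {κ, λ} × {x3} = {(κ,x3), (λ,x3)}
  {λ} × {x2, x3} = {(λ,x2), (λ,x3)}
  {κ} × {x1, x2, x3} = {(κ,x1), (κ,x2), (κ,x3)}
  {κ, λ, μ} × {x3} = {(κ,x3), (λ,x3), (μ,x3)}
  {λ} × {x1, x2, x3} = {(λ,x1), (λ,x2), (λ,x3)}
  {κ, λ} × {x2, x3} = {(κ,x2), (κ,x3), (λ,x2), (λ,x3)}
  {κ, λ} × {x1, x2, x3} = {(κ,x1), (κ,x2), (κ,x3), (λ,x1), (λ,x2), (λ,x3)}
  {κ, λ, μ} × {x2, x3} = {(κ,x2), (κ,x3), (λ,x2), (λ,x3), (μ,x2), (μ,x3)}
  {κ, λ, μ} × {x1, x2, x3} = {(κ,x1), (κ,x2), (κ,x3), (λ,x1), (λ,x2), (λ,x3), (μ,x1), (μ,x2), (μ,x3)}
These 13 distinct sets form the basis B.
Close under arbitrary unions to get τ_{X×Y}; counting gives |τ_{X×Y}| = 30.


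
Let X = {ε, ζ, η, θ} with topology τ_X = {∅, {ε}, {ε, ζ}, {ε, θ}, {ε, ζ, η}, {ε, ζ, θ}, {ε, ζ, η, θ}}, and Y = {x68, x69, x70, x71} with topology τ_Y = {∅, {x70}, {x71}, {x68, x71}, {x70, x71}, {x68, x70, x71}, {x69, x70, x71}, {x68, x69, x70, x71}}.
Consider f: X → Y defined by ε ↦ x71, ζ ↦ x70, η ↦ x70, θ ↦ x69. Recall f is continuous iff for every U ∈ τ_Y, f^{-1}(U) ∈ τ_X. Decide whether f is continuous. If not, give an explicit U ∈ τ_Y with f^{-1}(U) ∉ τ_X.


f is NOT continuous.

Compute f^{-1}(U) for each U ∈ τ_Y:
  U = ∅: f^{-1}(U) = ∅ ∈ τ_X ✓.
  U = {x70}: f^{-1}(U) = {ζ, η} ∉ τ_X ✗.
  U = {x71}: f^{-1}(U) = {ε} ∈ τ_X ✓.
  U = {x68, x71}: f^{-1}(U) = {ε} ∈ τ_X ✓.
  U = {x70, x71}: f^{-1}(U) = {ε, ζ, η} ∈ τ_X ✓.
  U = {x68, x70, x71}: f^{-1}(U) = {ε, ζ, η} ∈ τ_X ✓.
  U = {x69, x70, x71}: f^{-1}(U) = {ε, ζ, η, θ} ∈ τ_X ✓.
  U = {x68, x69, x70, x71}: f^{-1}(U) = {ε, ζ, η, θ} ∈ τ_X ✓.
Found U = {x70} with f^{-1}(U) = {ζ, η} not in τ_X. Therefore f is NOT continuous.


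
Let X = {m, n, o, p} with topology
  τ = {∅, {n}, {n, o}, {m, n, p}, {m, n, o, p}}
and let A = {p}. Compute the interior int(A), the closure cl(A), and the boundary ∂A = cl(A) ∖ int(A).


int(A) = ∅, cl(A) = {m, p}, ∂A = {m, p}.

Closed sets in (X, τ) are complements of opens:
  closed(X, τ) = {∅, {o}, {m, p}, {m, o, p}, {m, n, o, p}}.
int(A) = ⋃ {U ∈ τ : U ⊆ A}. Opens contained in A: ∅.
Taking the union of these: int(A) = ∅.
cl(A) = ⋂ {C closed : A ⊆ C}. Closed sets containing A: {m, p}, {m, o, p}, {m, n, o, p}.
Intersecting these: cl(A) = {m, p}.
∂A = cl(A) ∖ int(A) = {m, p} ∖ ∅ = {m, p}.


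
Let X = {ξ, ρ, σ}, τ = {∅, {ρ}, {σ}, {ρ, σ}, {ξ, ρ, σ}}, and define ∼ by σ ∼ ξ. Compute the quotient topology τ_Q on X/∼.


X/∼ = {[ξ=σ], [ρ]}; |τ_Q| = 3.

Equivalence classes: [ξ=σ], [ρ].
Quotient map π: X → X/∼ sends ξ ↦ [ξ=σ], ρ ↦ [ρ], σ ↦ [ξ=σ].
For each subset V ⊆ X/∼, compute π^{-1}(V) ⊆ X and check whether π^{-1}(V) ∈ τ. V is open in τ_Q iff π^{-1}(V) ∈ τ.
  V = {}: π^{-1}(V) = ∅ ∈ τ ✓.
  V = {[ξ=σ]}: π^{-1}(V) = {ξ, σ} ∉ τ ✗.
  V = {[ρ]}: π^{-1}(V) = {ρ} ∈ τ ✓.
  V = {[ξ=σ], [ρ]}: π^{-1}(V) = {ξ, ρ, σ} ∈ τ ✓.
Open sets in the quotient: τ_Q = {{}, {[ρ]}, {[ξ=σ], [ρ]}} (3 elements).


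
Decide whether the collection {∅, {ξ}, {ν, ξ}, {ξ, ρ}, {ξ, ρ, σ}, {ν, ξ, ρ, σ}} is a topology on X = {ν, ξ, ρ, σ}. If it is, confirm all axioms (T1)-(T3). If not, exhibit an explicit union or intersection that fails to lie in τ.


τ is NOT a topology on X.

Axiom (T1): ∅ ∈ τ? Yes; X ∈ τ? Yes.
Axiom (T2/T3): check pairwise unions and intersections of members of τ.
Counterexample for (T2): {ν, ξ} ∪ {ξ, ρ} = {ν, ξ, ρ} ∉ τ. Therefore τ is NOT a topology.


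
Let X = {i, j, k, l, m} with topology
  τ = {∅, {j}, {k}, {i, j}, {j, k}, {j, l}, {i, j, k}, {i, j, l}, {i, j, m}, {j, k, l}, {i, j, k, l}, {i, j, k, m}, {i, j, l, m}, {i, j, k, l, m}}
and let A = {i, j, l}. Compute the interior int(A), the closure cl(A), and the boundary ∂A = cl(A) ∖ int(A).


int(A) = {i, j, l}, cl(A) = {i, j, l, m}, ∂A = {m}.

Closed sets in (X, τ) are complements of opens:
  closed(X, τ) = {∅, {k}, {l}, {m}, {i, m}, {k, l}, {k, m}, {l, m}, {i, k, m}, {i, l, m}, {k, l, m}, {i, j, l, m}, {i, k, l, m}, {i, j, k, l, m}}.
int(A) = ⋃ {U ∈ τ : U ⊆ A}. Opens contained in A: ∅, {j}, {i, j}, {j, l}, {i, j, l}.
Taking the union of these: int(A) = {i, j, l}.
cl(A) = ⋂ {C closed : A ⊆ C}. Closed sets containing A: {i, j, l, m}, {i, j, k, l, m}.
Intersecting these: cl(A) = {i, j, l, m}.
∂A = cl(A) ∖ int(A) = {i, j, l, m} ∖ {i, j, l} = {m}.


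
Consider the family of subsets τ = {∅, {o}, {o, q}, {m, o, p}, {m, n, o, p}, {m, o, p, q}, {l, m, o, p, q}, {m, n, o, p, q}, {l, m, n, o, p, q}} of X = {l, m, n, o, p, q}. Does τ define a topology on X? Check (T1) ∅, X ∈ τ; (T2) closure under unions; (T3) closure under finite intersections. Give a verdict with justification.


τ IS a topology on X.

Axiom (T1): ∅ ∈ τ? Yes; X ∈ τ? Yes.
Axiom (T2/T3): check pairwise unions and intersections of members of τ.
All pairwise intersections and unions checked — each lies in τ. Therefore τ satisfies (T1), (T2), (T3): it IS a topology on X.


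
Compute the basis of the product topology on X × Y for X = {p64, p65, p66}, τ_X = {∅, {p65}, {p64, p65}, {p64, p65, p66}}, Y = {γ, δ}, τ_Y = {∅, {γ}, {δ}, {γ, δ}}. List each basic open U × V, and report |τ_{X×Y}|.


Basis B = {∅ × ∅, {p65} × {γ}, {p65} × {δ}, {p64, p65} × {γ}, {p64, p65} × {δ}, {p65} × {γ, δ}, {p64, p65, p66} × {γ}, {p64, p65, p66} × {δ}, {p64, p65} × {γ, δ}, {p64, p65, p66} × {γ, δ}}; |τ_{X×Y}| = 16.

Enumerate products U × V with U ∈ τ_X, V ∈ τ_Y (deduplicated):
  ∅ × ∅ = {} (∅)
  {p65} × {γ} = {(p65,γ)}
  {p65} × {δ} = {(p65,δ)}
  {p64, p65} × {γ} = {(p64,γ), (p65,γ)}
  {p64, p65} × {δ} = {(p64,δ), (p65,δ)}
  {p65} × {γ, δ} = {(p65,γ), (p65,δ)}
  {p64, p65, p66} × {γ} = {(p64,γ), (p65,γ), (p66,γ)}
  {p64, p65, p66} × {δ} = {(p64,δ), (p65,δ), (p66,δ)}
  {p64, p65} × {γ, δ} = {(p64,γ), (p64,δ), (p65,γ), (p65,δ)}
  {p64, p65, p66} × {γ, δ} = {(p64,γ), (p64,δ), (p65,γ), (p65,δ), (p66,γ), (p66,δ)}
These 10 distinct sets form the basis B.
Close under arbitrary unions to get τ_{X×Y}; counting gives |τ_{X×Y}| = 16.


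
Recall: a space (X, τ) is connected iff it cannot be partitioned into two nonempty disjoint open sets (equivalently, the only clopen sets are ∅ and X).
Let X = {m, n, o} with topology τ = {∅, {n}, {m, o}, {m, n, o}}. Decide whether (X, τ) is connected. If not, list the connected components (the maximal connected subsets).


(X, τ) is disconnected; components = [{n}, {m, o}].

Find clopen sets (U ∈ τ with X ∖ U ∈ τ):
  U = ∅, X ∖ U = {m, n, o} — both open, so U is clopen.
  U = {n}, X ∖ U = {m, o} — both open, so U is clopen.
  U = {m, o}, X ∖ U = {n} — both open, so U is clopen.
  U = {m, n, o}, X ∖ U = ∅ — both open, so U is clopen.
Nontrivial clopen(s) exist: e.g. {m, o}. So (X, τ) is disconnected.
Compute connected components by grouping points that agree on all clopens:
  component: {n}
  component: {m, o}


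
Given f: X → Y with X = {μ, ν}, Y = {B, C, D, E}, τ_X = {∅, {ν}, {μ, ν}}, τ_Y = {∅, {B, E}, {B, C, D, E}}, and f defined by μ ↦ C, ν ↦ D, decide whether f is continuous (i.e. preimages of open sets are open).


f IS continuous.

Compute f^{-1}(U) for each U ∈ τ_Y:
  U = ∅: f^{-1}(U) = ∅ ∈ τ_X ✓.
  U = {B, E}: f^{-1}(U) = ∅ ∈ τ_X ✓.
  U = {B, C, D, E}: f^{-1}(U) = {μ, ν} ∈ τ_X ✓.
Every preimage lies in τ_X, so f IS continuous.


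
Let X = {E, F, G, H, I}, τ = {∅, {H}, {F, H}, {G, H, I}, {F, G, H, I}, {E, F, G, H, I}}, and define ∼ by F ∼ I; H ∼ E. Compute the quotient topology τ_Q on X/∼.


X/∼ = {[E=H], [F=I], [G]}; |τ_Q| = 2.

Equivalence classes: [E=H], [F=I], [G].
Quotient map π: X → X/∼ sends E ↦ [E=H], F ↦ [F=I], G ↦ [G], H ↦ [E=H], I ↦ [F=I].
For each subset V ⊆ X/∼, compute π^{-1}(V) ⊆ X and check whether π^{-1}(V) ∈ τ. V is open in τ_Q iff π^{-1}(V) ∈ τ.
  V = {}: π^{-1}(V) = ∅ ∈ τ ✓.
  V = {[E=H]}: π^{-1}(V) = {E, H} ∉ τ ✗.
  V = {[F=I]}: π^{-1}(V) = {F, I} ∉ τ ✗.
  V = {[E=H], [F=I]}: π^{-1}(V) = {E, F, H, I} ∉ τ ✗.
  V = {[G]}: π^{-1}(V) = {G} ∉ τ ✗.
  V = {[E=H], [G]}: π^{-1}(V) = {E, G, H} ∉ τ ✗.
  V = {[F=I], [G]}: π^{-1}(V) = {F, G, I} ∉ τ ✗.
  V = {[E=H], [F=I], [G]}: π^{-1}(V) = {E, F, G, H, I} ∈ τ ✓.
Open sets in the quotient: τ_Q = {{}, {[E=H], [F=I], [G]}} (2 elements).


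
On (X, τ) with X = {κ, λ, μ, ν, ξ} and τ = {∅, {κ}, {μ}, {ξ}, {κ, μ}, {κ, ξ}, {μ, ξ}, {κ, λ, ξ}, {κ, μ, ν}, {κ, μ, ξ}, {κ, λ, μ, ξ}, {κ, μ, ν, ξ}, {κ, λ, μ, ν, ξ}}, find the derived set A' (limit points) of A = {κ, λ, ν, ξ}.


A' = {λ, ν}

For each x ∈ X, list the open sets U ∈ τ with x ∈ U, then check whether U ∩ (A ∖ {x}) ≠ ∅ for every such U.
  x = κ: open {κ} ∋ x has {κ} ∩ (A ∖ {κ}) = ∅, so x is NOT a limit point.
  x = λ: opens ∋ x are {κ, λ, ξ}, {κ, λ, μ, ξ}, {κ, λ, μ, ν, ξ}; each meets A ∖ {λ}, so x IS a limit point.
  x = μ: open {μ} ∋ x has {μ} ∩ (A ∖ {μ}) = ∅, so x is NOT a limit point.
  x = ν: opens ∋ x are {κ, μ, ν}, {κ, μ, ν, ξ}, {κ, λ, μ, ν, ξ}; each meets A ∖ {ν}, so x IS a limit point.
  x = ξ: open {ξ} ∋ x has {ξ} ∩ (A ∖ {ξ}) = ∅, so x is NOT a limit point.
Collecting: A' = {λ, ν}.


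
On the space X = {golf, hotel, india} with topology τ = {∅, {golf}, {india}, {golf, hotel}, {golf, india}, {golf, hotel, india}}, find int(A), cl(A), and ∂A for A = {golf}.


int(A) = {golf}, cl(A) = {golf, hotel}, ∂A = {hotel}.

Closed sets in (X, τ) are complements of opens:
  closed(X, τ) = {∅, {hotel}, {india}, {golf, hotel}, {hotel, india}, {golf, hotel, india}}.
int(A) = ⋃ {U ∈ τ : U ⊆ A}. Opens contained in A: ∅, {golf}.
Taking the union of these: int(A) = {golf}.
cl(A) = ⋂ {C closed : A ⊆ C}. Closed sets containing A: {golf, hotel}, {golf, hotel, india}.
Intersecting these: cl(A) = {golf, hotel}.
∂A = cl(A) ∖ int(A) = {golf, hotel} ∖ {golf} = {hotel}.


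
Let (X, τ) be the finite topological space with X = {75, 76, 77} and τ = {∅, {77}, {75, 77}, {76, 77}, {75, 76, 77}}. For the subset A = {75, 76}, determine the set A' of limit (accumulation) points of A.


A' = ∅

For each x ∈ X, list the open sets U ∈ τ with x ∈ U, then check whether U ∩ (A ∖ {x}) ≠ ∅ for every such U.
  x = 75: open {75, 77} ∋ x has {75, 77} ∩ (A ∖ {75}) = ∅, so x is NOT a limit point.
  x = 76: open {76, 77} ∋ x has {76, 77} ∩ (A ∖ {76}) = ∅, so x is NOT a limit point.
  x = 77: open {77} ∋ x has {77} ∩ (A ∖ {77}) = ∅, so x is NOT a limit point.
Collecting: A' = ∅.


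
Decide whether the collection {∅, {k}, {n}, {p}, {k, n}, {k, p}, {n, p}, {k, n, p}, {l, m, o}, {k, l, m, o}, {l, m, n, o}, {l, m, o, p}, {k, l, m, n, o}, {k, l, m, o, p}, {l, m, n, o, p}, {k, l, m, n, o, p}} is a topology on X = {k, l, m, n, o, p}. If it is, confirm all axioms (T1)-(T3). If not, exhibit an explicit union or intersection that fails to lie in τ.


τ IS a topology on X.

Axiom (T1): ∅ ∈ τ? Yes; X ∈ τ? Yes.
Axiom (T2/T3): check pairwise unions and intersections of members of τ.
All pairwise intersections and unions checked — each lies in τ. Therefore τ satisfies (T1), (T2), (T3): it IS a topology on X.


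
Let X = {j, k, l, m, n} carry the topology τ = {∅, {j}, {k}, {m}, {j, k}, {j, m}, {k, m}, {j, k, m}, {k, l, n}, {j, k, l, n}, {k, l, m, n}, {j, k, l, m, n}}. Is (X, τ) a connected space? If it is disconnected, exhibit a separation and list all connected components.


(X, τ) is disconnected; components = [{j}, {m}, {k, l, n}].

Find clopen sets (U ∈ τ with X ∖ U ∈ τ):
  U = ∅, X ∖ U = {j, k, l, m, n} — both open, so U is clopen.
  U = {j}, X ∖ U = {k, l, m, n} — both open, so U is clopen.
  U = {m}, X ∖ U = {j, k, l, n} — both open, so U is clopen.
  U = {j, m}, X ∖ U = {k, l, n} — both open, so U is clopen.
  U = {k, l, n}, X ∖ U = {j, m} — both open, so U is clopen.
  U = {j, k, l, n}, X ∖ U = {m} — both open, so U is clopen.
  U = {k, l, m, n}, X ∖ U = {j} — both open, so U is clopen.
  U = {j, k, l, m, n}, X ∖ U = ∅ — both open, so U is clopen.
Nontrivial clopen(s) exist: e.g. {k, l, m, n}. So (X, τ) is disconnected.
Compute connected components by grouping points that agree on all clopens:
  component: {j}
  component: {m}
  component: {k, l, n}


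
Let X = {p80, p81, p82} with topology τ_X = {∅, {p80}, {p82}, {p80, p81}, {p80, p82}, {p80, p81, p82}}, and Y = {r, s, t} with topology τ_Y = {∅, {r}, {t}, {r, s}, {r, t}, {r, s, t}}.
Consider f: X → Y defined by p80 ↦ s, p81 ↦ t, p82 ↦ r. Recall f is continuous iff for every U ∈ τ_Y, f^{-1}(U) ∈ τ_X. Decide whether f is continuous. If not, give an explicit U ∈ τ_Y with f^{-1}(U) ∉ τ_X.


f is NOT continuous.

Compute f^{-1}(U) for each U ∈ τ_Y:
  U = ∅: f^{-1}(U) = ∅ ∈ τ_X ✓.
  U = {r}: f^{-1}(U) = {p82} ∈ τ_X ✓.
  U = {t}: f^{-1}(U) = {p81} ∉ τ_X ✗.
  U = {r, s}: f^{-1}(U) = {p80, p82} ∈ τ_X ✓.
  U = {r, t}: f^{-1}(U) = {p81, p82} ∉ τ_X ✗.
  U = {r, s, t}: f^{-1}(U) = {p80, p81, p82} ∈ τ_X ✓.
Found U = {t} with f^{-1}(U) = {p81} not in τ_X. Therefore f is NOT continuous.


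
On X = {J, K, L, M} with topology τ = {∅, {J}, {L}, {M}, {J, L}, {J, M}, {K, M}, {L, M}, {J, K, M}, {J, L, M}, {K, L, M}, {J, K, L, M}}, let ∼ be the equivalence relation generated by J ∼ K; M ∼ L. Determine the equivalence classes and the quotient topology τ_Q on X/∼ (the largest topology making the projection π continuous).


X/∼ = {[J=K], [L=M]}; |τ_Q| = 3.

Equivalence classes: [J=K], [L=M].
Quotient map π: X → X/∼ sends J ↦ [J=K], K ↦ [J=K], L ↦ [L=M], M ↦ [L=M].
For each subset V ⊆ X/∼, compute π^{-1}(V) ⊆ X and check whether π^{-1}(V) ∈ τ. V is open in τ_Q iff π^{-1}(V) ∈ τ.
  V = {}: π^{-1}(V) = ∅ ∈ τ ✓.
  V = {[J=K]}: π^{-1}(V) = {J, K} ∉ τ ✗.
  V = {[L=M]}: π^{-1}(V) = {L, M} ∈ τ ✓.
  V = {[J=K], [L=M]}: π^{-1}(V) = {J, K, L, M} ∈ τ ✓.
Open sets in the quotient: τ_Q = {{}, {[L=M]}, {[J=K], [L=M]}} (3 elements).


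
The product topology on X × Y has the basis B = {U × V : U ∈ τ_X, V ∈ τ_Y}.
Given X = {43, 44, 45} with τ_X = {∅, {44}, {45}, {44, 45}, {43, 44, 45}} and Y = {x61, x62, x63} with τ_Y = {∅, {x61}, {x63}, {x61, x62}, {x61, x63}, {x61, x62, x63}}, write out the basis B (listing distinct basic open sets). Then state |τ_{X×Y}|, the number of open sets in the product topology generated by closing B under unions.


Basis B = {∅ × ∅, {44} × {x61}, {44} × {x63}, {45} × {x61}, {45} × {x63}, {44} × {x61, x62}, {44} × {x61, x63}, {44, 45} × {x61}, {44, 45} × {x63}, {45} × {x61, x62}, {45} × {x61, x63}, {43, 44, 45} × {x61}, {43, 44, 45} × {x63}, {44} × {x61, x62, x63}, {45} × {x61, x62, x63}, {44, 45} × {x61, x62}, {44, 45} × {x61, x63}, {43, 44, 45} × {x61, x62}, {43, 44, 45} × {x61, x63}, {44, 45} × {x61, x62, x63}, {43, 44, 45} × {x61, x62, x63}}; |τ_{X×Y}| = 70.

Enumerate products U × V with U ∈ τ_X, V ∈ τ_Y (deduplicated):
  ∅ × ∅ = {} (∅)
  {44} × {x61} = {(44,x61)}
  {44} × {x63} = {(44,x63)}
  {45} × {x61} = {(45,x61)}
  {45} × {x63} = {(45,x63)}
  {44} × {x61, x62} = {(44,x61), (44,x62)}
  {44} × {x61, x63} = {(44,x61), (44,x63)}
  {44, 45} × {x61} = {(44,x61), (45,x61)}
  {44, 45} × {x63} = {(44,x63), (45,x63)}
  {45} × {x61, x62} = {(45,x61), (45,x62)}
  {45} × {x61, x63} = {(45,x61), (45,x63)}
  {43, 44, 45} × {x61} = {(43,x61), (44,x61), (45,x61)}
  {43, 44, 45} × {x63} = {(43,x63), (44,x63), (45,x63)}
  {44} × {x61, x62, x63} = {(44,x61), (44,x62), (44,x63)}
  {45} × {x61, x62, x63} = {(45,x61), (45,x62), (45,x63)}
  {44, 45} × {x61, x62} = {(44,x61), (44,x62), (45,x61), (45,x62)}
  {44, 45} × {x61, x63} = {(44,x61), (44,x63), (45,x61), (45,x63)}
  {43, 44, 45} × {x61, x62} = {(43,x61), (43,x62), (44,x61), (44,x62), (45,x61), (45,x62)}
  {43, 44, 45} × {x61, x63} = {(43,x61), (43,x63), (44,x61), (44,x63), (45,x61), (45,x63)}
  {44, 45} × {x61, x62, x63} = {(44,x61), (44,x62), (44,x63), (45,x61), (45,x62), (45,x63)}
  {43, 44, 45} × {x61, x62, x63} = {(43,x61), (43,x62), (43,x63), (44,x61), (44,x62), (44,x63), (45,x61), (45,x62), (45,x63)}
These 21 distinct sets form the basis B.
Close under arbitrary unions to get τ_{X×Y}; counting gives |τ_{X×Y}| = 70.
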